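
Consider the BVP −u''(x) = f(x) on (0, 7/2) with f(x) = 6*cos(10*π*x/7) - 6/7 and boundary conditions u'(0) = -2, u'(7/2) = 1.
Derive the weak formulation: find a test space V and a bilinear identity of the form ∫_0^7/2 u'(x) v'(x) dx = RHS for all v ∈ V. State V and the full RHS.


V = H^1(0, 7/2) (v unrestricted at boundary; u is determined up to an additive constant); weak form: ∫_0^7/2 u'v' dx = ∫_0^7/2 (6*cos(10*π*x/7) - 6/7) v dx + v(7/2) + 2·v(0) for all v ∈ V.

Multiply both sides by a test function v and integrate from 0 to 7/2:
  ∫_0^7/2 −u''(x) v(x) dx = ∫_0^7/2 f(x) v(x) dx.
Integrate the LHS by parts once:
  ∫_0^7/2 −u'' v dx = −[u'(x) v(x)]_0^7/2 + ∫_0^7/2 u'(x) v'(x) dx.
Thus ∫_0^7/2 u'(x) v'(x) dx = ∫_0^7/2 f(x) v(x) dx + [u'(x) v(x)]_0^7/2.
Choose V so that boundary terms are either known or forced to vanish.
u has inhomogeneous Neumann u'(0) = -2, u'(7/2) = 1. [u' v]_0^7/2 = (1)·v(7/2) − (-2)·v(0) = v(7/2) + 2·v(0). Take V = H^1(0, 7/2); boundary term becomes part of RHS.
Weak formulation: find u (satisfying any essential BC) such that ∫_0^7/2 u'(x) v'(x) dx = ∫_0^7/2 f v dx + v(7/2) + 2·v(0) for all v ∈ V (Neumann data are natural BCs: they enter the RHS as boundary terms).
Substituting f(x) = 6*cos(10*π*x/7) - 6/7, the right-hand side is ∫_0^7/2 (6*cos(10*π*x/7) - 6/7) v dx + v(7/2) + 2·v(0).
Compatibility check (pure Neumann): taking v ≡ 1 ∈ V gives 0 = ∫_0^7/2 f dx + (1) − (-2), i.e. ∫_0^7/2 f dx must equal u'(0) − u'(7/2) = -3. Indeed ∫_0^7/2 (6*cos(10*π*x/7) - 6/7) dx = -3, so the data are compatible. The solution is then unique only up to an additive constant (fix it e.g. by requiring ∫_0^7/2 u dx = 0).


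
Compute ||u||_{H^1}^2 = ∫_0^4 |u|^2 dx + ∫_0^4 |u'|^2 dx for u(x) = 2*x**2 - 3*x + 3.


||u||_{H^1}^2 = 8648/15

The H^1 norm (squared) on an interval (0, L) is
  ||u||_{H^1}^2 = ∫_0^L u(x)^2 dx + ∫_0^L u'(x)^2 dx.
Compute u'(x) = 4*x - 3.
Then u(x)^2 = 4*x**4 - 12*x**3 + 21*x**2 - 18*x + 9 and u'(x)^2 = 16*x**2 - 24*x + 9.
Integrate each monomial from 0 to 4 using ∫_0^4 c·x^n dx = c·4^(n+1)/(n+1):
  ∫_0^4 u(x)^2 dx = ∫_0^4 (4*x^4 - 12*x^3 + 21*x^2 - 18*x + 9) dx. Term by term:
    ∫_0^4 4*x^4 dx = 4096/5;  ∫_0^4 -12*x^3 dx = -768;  ∫_0^4 21*x^2 dx = 448;
    ∫_0^4 -18*x dx = -144;  ∫_0^4 9 dx = 36.
  Sum: 4096/5 − 768 + 448 − 144 + 36 = 1956/5.
  ∫_0^4 u'(x)^2 dx = ∫_0^4 (16*x^2 - 24*x + 9) dx. Term by term:
    ∫_0^4 16*x^2 dx = 1024/3;  ∫_0^4 -24*x dx = -192;  ∫_0^4 9 dx = 36.
  Sum: 1024/3 − 192 + 36 = 556/3.
Adding: ||u||_{H^1}^2 = 1956/5 + 556/3 = 8648/15.


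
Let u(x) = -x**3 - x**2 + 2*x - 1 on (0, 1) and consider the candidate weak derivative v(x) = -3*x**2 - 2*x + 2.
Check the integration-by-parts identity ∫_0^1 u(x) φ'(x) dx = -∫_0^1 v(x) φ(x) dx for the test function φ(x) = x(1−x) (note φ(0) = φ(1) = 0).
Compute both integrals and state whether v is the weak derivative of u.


LHS = -1/60, RHS = -1/60. Yes, v = u' weakly.

u(x) = -x**3 - x**2 + 2*x - 1, classical derivative u'(x) = -3*x**2 - 2*x + 2.
φ(x) = x(1−x), so φ'(x) = 1 - 2*x.
Note φ(0) = φ(1) = 0, so the boundary term u·φ vanishes.
LHS = ∫_0^1 u(x) φ'(x) dx = ∫_0^1 (2*x^4 + x^3 - 5*x^2 + 4*x - 1) dx. Term by term:
  ∫_0^1 2*x^4 dx = 2/5;  ∫_0^1 x^3 dx = 1/4;  ∫_0^1 -5*x^2 dx = -5/3;
  ∫_0^1 4*x dx = 2;  ∫_0^1 -1 dx = -1.
Sum: 2/5 + 1/4 − 5/3 + 2 − 1 = -1/60.
So LHS = -1/60.
∫_0^1 v(x) φ(x) dx = ∫_0^1 (3*x^4 - x^3 - 4*x^2 + 2*x) dx. Term by term:
  ∫_0^1 3*x^4 dx = 3/5;  ∫_0^1 -x^3 dx = -1/4;  ∫_0^1 -4*x^2 dx = -4/3;
  ∫_0^1 2*x dx = 1.
Sum: 3/5 − 1/4 − 4/3 + 1 = 1/60.
So RHS = -∫_0^1 v(x) φ(x) dx = -1/60.
LHS = RHS, so the identity holds for this test φ.
Moreover u is smooth here and v(x) = u'(x) = -3*x**2 - 2*x + 2 pointwise, so the identity holds for every test function. Hence v is the weak derivative of u.


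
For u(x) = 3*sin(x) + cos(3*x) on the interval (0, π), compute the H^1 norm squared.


||u||_{H^1(0,π)}^2 = 14*π

u'(x) = -3*sin(3*x) + 3*cos(x).
Expand u² and (u')² and integrate term by term on (0, π), using: for integers n ≥ 1, ∫_0^π sin²(nx) dx = ∫_0^π cos²(nx) dx = π/2; for n ≠ n', ∫_0^π sin(nx)sin(n'x) dx = ∫_0^π cos(nx)cos(n'x) dx = 0; and by product-to-sum, ∫_0^π sin(nx)cos(n'x) dx = ½∫_0^π [sin((n+n')x) + sin((n−n')x)] dx, which is 0 when n+n' is even and 2n/(n²−n'²) when n+n' is odd (it need not vanish on (0, π)).
  u² squared terms: (3)²·∫sin(x)² dx = 9·π/2 = 9*π/2;  (1)²·∫cos(3x)² dx = 1·π/2 = π/2.
  u² cross terms: 2·(3)·(1)·∫sin(x)·cos(3x) dx = 6·(0) = 0.
  So ∫_0^π u² dx = 9*π/2 + π/2 + 0 = 5*π.
  (u')² squared terms: (-3)²·∫sin(3x)² dx = 9·π/2 = 9*π/2;  (3)²·∫cos(x)² dx = 9·π/2 = 9*π/2.
  (u')² cross terms: 2·(-3)·(3)·∫sin(3x)·cos(x) dx = -18·(0) = 0.
  So ∫_0^π (u')² dx = 9*π/2 + 9*π/2 + 0 = 9*π.
||u||_{H^1}^2 = (5*π) + (9*π) = 14*π.


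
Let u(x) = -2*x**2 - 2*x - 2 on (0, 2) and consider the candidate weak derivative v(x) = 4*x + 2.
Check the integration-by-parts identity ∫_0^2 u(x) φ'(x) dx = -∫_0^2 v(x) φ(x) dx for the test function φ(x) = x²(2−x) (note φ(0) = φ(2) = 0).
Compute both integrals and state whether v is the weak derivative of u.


LHS = 136/15, RHS = -136/15. No, v is not the weak derivative of u.

u(x) = -2*x**2 - 2*x - 2, classical derivative u'(x) = -4*x - 2.
φ(x) = x²(2−x), so φ'(x) = x*(4 - 3*x).
Note φ(0) = φ(2) = 0, so the boundary term u·φ vanishes.
LHS = ∫_0^2 u(x) φ'(x) dx = ∫_0^2 (6*x^4 - 2*x^3 - 2*x^2 - 8*x) dx. Term by term:
  ∫_0^2 6*x^4 dx = 192/5;  ∫_0^2 -2*x^3 dx = -8;  ∫_0^2 -2*x^2 dx = -16/3;
  ∫_0^2 -8*x dx = -16.
Sum: 192/5 − 8 − 16/3 − 16 = 136/15.
So LHS = 136/15.
∫_0^2 v(x) φ(x) dx = ∫_0^2 (-4*x^4 + 6*x^3 + 4*x^2) dx. Term by term:
  ∫_0^2 -4*x^4 dx = -128/5;  ∫_0^2 6*x^3 dx = 24;  ∫_0^2 4*x^2 dx = 32/3.
Sum: -128/5 + 24 + 32/3 = 136/15.
So RHS = -∫_0^2 v(x) φ(x) dx = -136/15.
LHS − RHS = 272/15 ≠ 0, so the identity fails.
(For a valid weak derivative the identity must hold for EVERY test function, in particular this one. The failure shows v is NOT the weak derivative of u.)
Correct weak derivative would be u'(x) = -4*x - 2.


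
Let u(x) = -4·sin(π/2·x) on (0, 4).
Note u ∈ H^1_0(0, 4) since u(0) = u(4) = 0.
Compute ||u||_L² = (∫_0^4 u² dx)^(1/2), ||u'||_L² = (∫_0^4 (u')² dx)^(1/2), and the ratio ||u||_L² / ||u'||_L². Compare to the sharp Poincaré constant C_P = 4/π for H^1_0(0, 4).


||u||_L² / ||u'||_L² = 2/π < C_P = 4/π.

u(x) = -4·sin(π/2·x), so u'(x) = -2*π*cos(π*x/2).
Writing u(x) = A·sin(kπx/L) with A = -4 and k = 2, use ∫_0^L sin²(kπx/L) dx = L/2 and ∫_0^L cos²(kπx/L) dx = L/2.
u² = 16·sin²(π/2·x) and (u')² = 4*π^2·cos²(π/2·x), and each of sin², cos² integrates to L/2 = 2 over (0, 4).
∫_0^4 u² dx = 32, so ||u||_L² = 4*sqrt(2).
∫_0^4 (u')² dx = 8*π^2, so ||u'||_L² = 2*sqrt(2)*π.
Ratio ||u||_L² / ||u'||_L² = 2/π.
Sharp Poincaré constant on H^1_0(0, 4) is C_P = L/π = 4/π, achieved by sin(π/4·x).
This is the k = 2 harmonic; the ratio L/(kπ) is strictly less than C_P = L/π, consistent with the sharp inequality ||u||_L² ≤ C_P ||u'||_L².


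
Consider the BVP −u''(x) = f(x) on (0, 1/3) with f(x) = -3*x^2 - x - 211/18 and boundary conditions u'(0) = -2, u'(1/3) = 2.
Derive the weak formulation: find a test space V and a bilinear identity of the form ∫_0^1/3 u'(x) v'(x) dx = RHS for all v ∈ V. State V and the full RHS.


V = H^1(0, 1/3) (v unrestricted at boundary; u is determined up to an additive constant); weak form: ∫_0^1/3 u'v' dx = ∫_0^1/3 (-3*x^2 - x - 211/18) v dx + 2·v(1/3) + 2·v(0) for all v ∈ V.

Multiply both sides by a test function v and integrate from 0 to 1/3:
  ∫_0^1/3 −u''(x) v(x) dx = ∫_0^1/3 f(x) v(x) dx.
Integrate the LHS by parts once:
  ∫_0^1/3 −u'' v dx = −[u'(x) v(x)]_0^1/3 + ∫_0^1/3 u'(x) v'(x) dx.
Thus ∫_0^1/3 u'(x) v'(x) dx = ∫_0^1/3 f(x) v(x) dx + [u'(x) v(x)]_0^1/3.
Choose V so that boundary terms are either known or forced to vanish.
u has inhomogeneous Neumann u'(0) = -2, u'(1/3) = 2. [u' v]_0^1/3 = (2)·v(1/3) − (-2)·v(0) = 2·v(1/3) + 2·v(0). Take V = H^1(0, 1/3); boundary term becomes part of RHS.
Weak formulation: find u (satisfying any essential BC) such that ∫_0^1/3 u'(x) v'(x) dx = ∫_0^1/3 f v dx + 2·v(1/3) + 2·v(0) for all v ∈ V (Neumann data are natural BCs: they enter the RHS as boundary terms).
Substituting f(x) = -3*x^2 - x - 211/18, the right-hand side is ∫_0^1/3 (-3*x^2 - x - 211/18) v dx + 2·v(1/3) + 2·v(0).
Compatibility check (pure Neumann): taking v ≡ 1 ∈ V gives 0 = ∫_0^1/3 f dx + (2) − (-2), i.e. ∫_0^1/3 f dx must equal u'(0) − u'(1/3) = -4. Indeed ∫_0^1/3 (-3*x^2 - x - 211/18) dx = -4, so the data are compatible. The solution is then unique only up to an additive constant (fix it e.g. by requiring ∫_0^1/3 u dx = 0).


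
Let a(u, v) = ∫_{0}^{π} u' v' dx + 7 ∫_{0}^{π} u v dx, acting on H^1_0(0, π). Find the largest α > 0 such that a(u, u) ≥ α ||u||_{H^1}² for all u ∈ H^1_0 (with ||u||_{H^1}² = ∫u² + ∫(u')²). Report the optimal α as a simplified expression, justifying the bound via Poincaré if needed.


α = 1

Coercivity of a(·,·) on H^1_0(0, π) means a(u, u) ≥ α ||u||_{H^1}² for every u ∈ H^1_0.
The interval has length L = π, and Poincaré/coercivity depend only on L. Here a(u, u) = ∫(u')² + (7)·∫u².
Here c = 7 ≥ 1, so a(u,u) = ∫(u')² + c∫u² ≥ ∫(u')² + ∫u² = ||u||_{H^1}², i.e. α = 1 works. No larger α is possible: a(u,u) ≥ α||u||_{H^1}² means (1−α)∫(u')² ≥ (α−c)∫u², and for the modes u_n = sin(nπ(x−x₀)/L) (x₀ the left endpoint) one has ∫u_n²/∫(u_n')² = (L/(nπ))² → 0, so a(u_n,u_n)/||u_n||_{H^1}² → 1. Hence the optimal constant is α = 1.
Therefore α = 1.


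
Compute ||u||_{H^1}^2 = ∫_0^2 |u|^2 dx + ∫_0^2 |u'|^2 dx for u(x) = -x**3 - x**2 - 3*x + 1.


||u||_{H^1}^2 = 33112/105

The H^1 norm (squared) on an interval (0, L) is
  ||u||_{H^1}^2 = ∫_0^L u(x)^2 dx + ∫_0^L u'(x)^2 dx.
Compute u'(x) = -3*x**2 - 2*x - 3.
Then u(x)^2 = x**6 + 2*x**5 + 7*x**4 + 4*x**3 + 7*x**2 - 6*x + 1 and u'(x)^2 = 9*x**4 + 12*x**3 + 22*x**2 + 12*x + 9.
Integrate each monomial from 0 to 2 using ∫_0^2 c·x^n dx = c·2^(n+1)/(n+1):
  ∫_0^2 u(x)^2 dx = ∫_0^2 (x^6 + 2*x^5 + 7*x^4 + 4*x^3 + 7*x^2 - 6*x + 1) dx. Term by term:
    ∫_0^2 x^6 dx = 128/7;  ∫_0^2 2*x^5 dx = 64/3;  ∫_0^2 7*x^4 dx = 224/5;
    ∫_0^2 4*x^3 dx = 16;  ∫_0^2 7*x^2 dx = 56/3;  ∫_0^2 -6*x dx = -12;
    ∫_0^2 1 dx = 2.
  Sum: 128/7 + 64/3 + 224/5 + 16 + 56/3 − 12 + 2 = 3818/35.
  ∫_0^2 u'(x)^2 dx = ∫_0^2 (9*x^4 + 12*x^3 + 22*x^2 + 12*x + 9) dx. Term by term:
    ∫_0^2 9*x^4 dx = 288/5;  ∫_0^2 12*x^3 dx = 48;  ∫_0^2 22*x^2 dx = 176/3;
    ∫_0^2 12*x dx = 24;  ∫_0^2 9 dx = 18.
  Sum: 288/5 + 48 + 176/3 + 24 + 18 = 3094/15.
Adding: ||u||_{H^1}^2 = 3818/35 + 3094/15 = 33112/105.


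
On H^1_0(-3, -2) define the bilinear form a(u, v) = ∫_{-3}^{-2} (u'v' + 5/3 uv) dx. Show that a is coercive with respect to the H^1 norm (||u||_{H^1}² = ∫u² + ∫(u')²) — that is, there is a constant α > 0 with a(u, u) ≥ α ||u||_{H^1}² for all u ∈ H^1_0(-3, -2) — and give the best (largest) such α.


α = 1

Coercivity of a(·,·) on H^1_0(-3, -2) means a(u, u) ≥ α ||u||_{H^1}² for every u ∈ H^1_0.
The interval has length L = 1, and Poincaré/coercivity depend only on L. Here a(u, u) = ∫(u')² + (5/3)·∫u².
Here c = 5/3 ≥ 1, so a(u,u) = ∫(u')² + c∫u² ≥ ∫(u')² + ∫u² = ||u||_{H^1}², i.e. α = 1 works. No larger α is possible: a(u,u) ≥ α||u||_{H^1}² means (1−α)∫(u')² ≥ (α−c)∫u², and for the modes u_n = sin(nπ(x−x₀)/L) (x₀ the left endpoint) one has ∫u_n²/∫(u_n')² = (L/(nπ))² → 0, so a(u_n,u_n)/||u_n||_{H^1}² → 1. Hence the optimal constant is α = 1.
Therefore α = 1.


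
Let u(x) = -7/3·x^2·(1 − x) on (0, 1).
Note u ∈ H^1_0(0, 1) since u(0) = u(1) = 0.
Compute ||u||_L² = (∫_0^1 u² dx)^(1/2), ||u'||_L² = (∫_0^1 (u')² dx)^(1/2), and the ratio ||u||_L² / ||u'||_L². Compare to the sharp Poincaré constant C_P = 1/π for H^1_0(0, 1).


||u||_L² / ||u'||_L² = sqrt(14)/14 < C_P = 1/π.

u(x) = -7/3·x^2·(1 − x), so u'(x) = 7*x*(3*x - 2)/3.
u(x) = -7/3·x^2·(1 − x) vanishes at x = 0 and x = 1, so u ∈ H^1_0(0, 1). Differentiate via the product rule and integrate the resulting polynomials term by term.
  ∫_0^1 u² dx = ∫_0^1 (49*x^6/9 - 98*x^5/9 + 49*x^4/9) dx. Term by term:
    ∫_0^1 49*x^6/9 dx = 7/9;  ∫_0^1 -98*x^5/9 dx = -49/27;  ∫_0^1 49*x^4/9 dx = 49/45.
  Sum: 7/9 − 49/27 + 49/45 = 7/135.
  ∫_0^1 (u')² dx = ∫_0^1 (49*x^4 - 196*x^3/3 + 196*x^2/9) dx. Term by term:
    ∫_0^1 49*x^4 dx = 49/5;  ∫_0^1 -196*x^3/3 dx = -49/3;  ∫_0^1 196*x^2/9 dx = 196/27.
  Sum: 49/5 − 49/3 + 196/27 = 98/135.
∫_0^1 u² dx = 7/135, so ||u||_L² = sqrt(105)/45.
∫_0^1 (u')² dx = 98/135, so ||u'||_L² = 7*sqrt(30)/45.
Ratio ||u||_L² / ||u'||_L² = sqrt(14)/14.
Sharp Poincaré constant on H^1_0(0, 1) is C_P = L/π = 1/π, achieved by sin(π·x).
A polynomial bump cannot attain the sharp Poincaré constant (only the first sine eigenfunction does), so the ratio is strictly less than C_P, consistent with ||u||_L² ≤ C_P ||u'||_L².


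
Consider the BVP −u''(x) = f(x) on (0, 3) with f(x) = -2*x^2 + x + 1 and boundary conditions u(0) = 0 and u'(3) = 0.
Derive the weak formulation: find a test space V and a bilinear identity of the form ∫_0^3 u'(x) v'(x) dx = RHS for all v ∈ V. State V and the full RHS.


V = {v ∈ H^1(0, 3) : v(0) = 0} (test functions vanish at x = 0 where u is specified); weak form: ∫_0^3 u'v' dx = ∫_0^3 (-2*x^2 + x + 1) v dx for all v ∈ V.

Multiply both sides by a test function v and integrate from 0 to 3:
  ∫_0^3 −u''(x) v(x) dx = ∫_0^3 f(x) v(x) dx.
Integrate the LHS by parts once:
  ∫_0^3 −u'' v dx = −[u'(x) v(x)]_0^3 + ∫_0^3 u'(x) v'(x) dx.
Thus ∫_0^3 u'(x) v'(x) dx = ∫_0^3 f(x) v(x) dx + [u'(x) v(x)]_0^3.
Choose V so that boundary terms are either known or forced to vanish.
Mixed BC: u(0) = 0 (Dirichlet) and u'(3) = 0 (Neumann). Define V = {v ∈ H^1(0, 3) : v(0) = 0}. Then [u' v]_0^3 = u'(3)·v(3) − u'(0)·0 = 0.
Weak formulation: find u (satisfying any essential BC) such that ∫_0^3 u'(x) v'(x) dx = ∫_0^3 f v dx for all v ∈ V (Dirichlet at 0 absorbed into V; the Neumann datum at x = 3 is zero, so no boundary term remains).
Substituting f(x) = -2*x^2 + x + 1, the right-hand side is ∫_0^3 (-2*x^2 + x + 1) v dx.


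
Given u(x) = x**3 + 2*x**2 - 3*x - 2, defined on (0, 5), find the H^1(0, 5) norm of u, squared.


||u||_{H^1}^2 = 189530/7

The H^1 norm (squared) on an interval (0, L) is
  ||u||_{H^1}^2 = ∫_0^L u(x)^2 dx + ∫_0^L u'(x)^2 dx.
Compute u'(x) = 3*x**2 + 4*x - 3.
Then u(x)^2 = x**6 + 4*x**5 - 2*x**4 - 16*x**3 + x**2 + 12*x + 4 and u'(x)^2 = 9*x**4 + 24*x**3 - 2*x**2 - 24*x + 9.
Integrate each monomial from 0 to 5 using ∫_0^5 c·x^n dx = c·5^(n+1)/(n+1):
  ∫_0^5 u(x)^2 dx = ∫_0^5 (x^6 + 4*x^5 - 2*x^4 - 16*x^3 + x^2 + 12*x + 4) dx. Term by term:
    ∫_0^5 x^6 dx = 78125/7;  ∫_0^5 4*x^5 dx = 31250/3;  ∫_0^5 -2*x^4 dx = -1250;
    ∫_0^5 -16*x^3 dx = -2500;  ∫_0^5 x^2 dx = 125/3;  ∫_0^5 12*x dx = 150;
    ∫_0^5 4 dx = 20.
  Sum: 78125/7 + 31250/3 − 1250 − 2500 + 125/3 + 150 + 20 = 378820/21.
  ∫_0^5 u'(x)^2 dx = ∫_0^5 (9*x^4 + 24*x^3 - 2*x^2 - 24*x + 9) dx. Term by term:
    ∫_0^5 9*x^4 dx = 5625;  ∫_0^5 24*x^3 dx = 3750;  ∫_0^5 -2*x^2 dx = -250/3;
    ∫_0^5 -24*x dx = -300;  ∫_0^5 9 dx = 45.
  Sum: 5625 + 3750 − 250/3 − 300 + 45 = 27110/3.
Adding: ||u||_{H^1}^2 = 378820/21 + 27110/3 = 189530/7.


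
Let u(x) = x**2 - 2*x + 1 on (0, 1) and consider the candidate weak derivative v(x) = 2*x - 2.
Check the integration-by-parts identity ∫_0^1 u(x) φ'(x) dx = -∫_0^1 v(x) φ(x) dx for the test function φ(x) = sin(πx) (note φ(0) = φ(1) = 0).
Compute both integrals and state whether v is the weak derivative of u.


LHS = 2/π, RHS = 2/π. Yes, v = u' weakly.

u(x) = x**2 - 2*x + 1, classical derivative u'(x) = 2*x - 2.
φ(x) = sin(πx), so φ'(x) = π*cos(π*x).
Note φ(0) = φ(1) = 0, so the boundary term u·φ vanishes.
LHS = ∫_0^1 u(x) φ'(x) dx = ∫_0^1 (π*x^2*cos(π*x) - 2*π*x*cos(π*x) + π*cos(π*x)) dx. Term by term:
  ∫_0^1 π*cos(π*x) dx = 0;  ∫_0^1 π*x^2*cos(π*x) dx = -2/π;  ∫_0^1 -2*π*x*cos(π*x) dx = 4/π.
Sum: 0 − 2/π + 4/π = 2/π.
So LHS = 2/π.
∫_0^1 v(x) φ(x) dx = ∫_0^1 (2*x*sin(π*x) - 2*sin(π*x)) dx. Term by term:
  ∫_0^1 -2*sin(π*x) dx = -4/π;  ∫_0^1 2*x*sin(π*x) dx = 2/π.
Sum: -4/π + 2/π = -2/π.
So RHS = -∫_0^1 v(x) φ(x) dx = 2/π.
LHS = RHS, so the identity holds for this test φ.
Moreover u is smooth here and v(x) = u'(x) = 2*x - 2 pointwise, so the identity holds for every test function. Hence v is the weak derivative of u.


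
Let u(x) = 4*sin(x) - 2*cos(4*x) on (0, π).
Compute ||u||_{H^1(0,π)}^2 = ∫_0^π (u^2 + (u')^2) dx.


||u||_{H^1(0,π)}^2 = 544/15 + 50*π

u'(x) = 8*sin(4*x) + 4*cos(x).
Expand u² and (u')² and integrate term by term on (0, π), using: for integers n ≥ 1, ∫_0^π sin²(nx) dx = ∫_0^π cos²(nx) dx = π/2; for n ≠ n', ∫_0^π sin(nx)sin(n'x) dx = ∫_0^π cos(nx)cos(n'x) dx = 0; and by product-to-sum, ∫_0^π sin(nx)cos(n'x) dx = ½∫_0^π [sin((n+n')x) + sin((n−n')x)] dx, which is 0 when n+n' is even and 2n/(n²−n'²) when n+n' is odd (it need not vanish on (0, π)).
  u² squared terms: (-2)²·∫cos(4x)² dx = 4·π/2 = 2*π;  (4)²·∫sin(x)² dx = 16·π/2 = 8*π.
  u² cross terms: 2·(-2)·(4)·∫cos(4x)·sin(x) dx = -16·(-2/15) = 32/15.
  So ∫_0^π u² dx = 2*π + 8*π + 32/15 = 32/15 + 10*π.
  (u')² squared terms: (4)²·∫cos(x)² dx = 16·π/2 = 8*π;  (8)²·∫sin(4x)² dx = 64·π/2 = 32*π.
  (u')² cross terms: 2·(4)·(8)·∫cos(x)·sin(4x) dx = 64·(8/15) = 512/15.
  So ∫_0^π (u')² dx = 8*π + 32*π + 512/15 = 512/15 + 40*π.
||u||_{H^1}^2 = (32/15 + 10*π) + (512/15 + 40*π) = 544/15 + 50*π.


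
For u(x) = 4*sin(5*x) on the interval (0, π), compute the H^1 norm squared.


||u||_{H^1(0,π)}^2 = 208*π

u'(x) = 20*cos(5*x).
Expand u² and (u')² and integrate term by term on (0, π), using: for integers n ≥ 1, ∫_0^π sin²(nx) dx = ∫_0^π cos²(nx) dx = π/2; for n ≠ n', ∫_0^π sin(nx)sin(n'x) dx = ∫_0^π cos(nx)cos(n'x) dx = 0; and by product-to-sum, ∫_0^π sin(nx)cos(n'x) dx = ½∫_0^π [sin((n+n')x) + sin((n−n')x)] dx, which is 0 when n+n' is even and 2n/(n²−n'²) when n+n' is odd (it need not vanish on (0, π)).
  u² squared terms: (4)²·∫sin(5x)² dx = 16·π/2 = 8*π.
  So ∫_0^π u² dx = 8*π.
  (u')² squared terms: (20)²·∫cos(5x)² dx = 400·π/2 = 200*π.
  So ∫_0^π (u')² dx = 200*π.
||u||_{H^1}^2 = (8*π) + (200*π) = 208*π.


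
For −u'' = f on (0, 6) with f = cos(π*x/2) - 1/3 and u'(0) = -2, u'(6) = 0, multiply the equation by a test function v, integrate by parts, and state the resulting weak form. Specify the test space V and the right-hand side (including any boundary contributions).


V = H^1(0, 6) (v unrestricted at boundary; u is determined up to an additive constant); weak form: ∫_0^6 u'v' dx = ∫_0^6 (cos(π*x/2) - 1/3) v dx + 2·v(0) for all v ∈ V.

Multiply both sides by a test function v and integrate from 0 to 6:
  ∫_0^6 −u''(x) v(x) dx = ∫_0^6 f(x) v(x) dx.
Integrate the LHS by parts once:
  ∫_0^6 −u'' v dx = −[u'(x) v(x)]_0^6 + ∫_0^6 u'(x) v'(x) dx.
Thus ∫_0^6 u'(x) v'(x) dx = ∫_0^6 f(x) v(x) dx + [u'(x) v(x)]_0^6.
Choose V so that boundary terms are either known or forced to vanish.
u has inhomogeneous Neumann u'(0) = -2, u'(6) = 0. [u' v]_0^6 = (0)·v(6) − (-2)·v(0) = 2·v(0). Take V = H^1(0, 6); boundary term becomes part of RHS.
Weak formulation: find u (satisfying any essential BC) such that ∫_0^6 u'(x) v'(x) dx = ∫_0^6 f v dx + 2·v(0) for all v ∈ V (Neumann data are natural BCs: they enter the RHS as boundary terms).
Substituting f(x) = cos(π*x/2) - 1/3, the right-hand side is ∫_0^6 (cos(π*x/2) - 1/3) v dx + 2·v(0).
Compatibility check (pure Neumann): taking v ≡ 1 ∈ V gives 0 = ∫_0^6 f dx + (0) − (-2), i.e. ∫_0^6 f dx must equal u'(0) − u'(6) = -2. Indeed ∫_0^6 (cos(π*x/2) - 1/3) dx = -2, so the data are compatible. The solution is then unique only up to an additive constant (fix it e.g. by requiring ∫_0^6 u dx = 0).


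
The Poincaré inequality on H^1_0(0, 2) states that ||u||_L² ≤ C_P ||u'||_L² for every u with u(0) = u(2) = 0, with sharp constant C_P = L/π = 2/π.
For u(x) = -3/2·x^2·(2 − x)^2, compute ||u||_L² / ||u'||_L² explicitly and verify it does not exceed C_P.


||u||_L² / ||u'||_L² = sqrt(3)/3 < C_P = 2/π.

u(x) = -3/2·x^2·(2 − x)^2, so u'(x) = 6*x*(-x^2 + 3*x - 2).
u(x) = -3/2·x^2·(2 − x)^2 vanishes at x = 0 and x = 2, so u ∈ H^1_0(0, 2). Differentiate via the product rule and integrate the resulting polynomials term by term.
  ∫_0^2 u² dx = ∫_0^2 (9*x^8/4 - 18*x^7 + 54*x^6 - 72*x^5 + 36*x^4) dx. Term by term:
    ∫_0^2 9*x^8/4 dx = 128;  ∫_0^2 -18*x^7 dx = -576;  ∫_0^2 54*x^6 dx = 6912/7;
    ∫_0^2 -72*x^5 dx = -768;  ∫_0^2 36*x^4 dx = 1152/5.
  Sum: 128 − 576 + 6912/7 − 768 + 1152/5 = 64/35.
  ∫_0^2 (u')² dx = ∫_0^2 (36*x^6 - 216*x^5 + 468*x^4 - 432*x^3 + 144*x^2) dx. Term by term:
    ∫_0^2 36*x^6 dx = 4608/7;  ∫_0^2 -216*x^5 dx = -2304;  ∫_0^2 468*x^4 dx = 14976/5;
    ∫_0^2 -432*x^3 dx = -1728;  ∫_0^2 144*x^2 dx = 384.
  Sum: 4608/7 − 2304 + 14976/5 − 1728 + 384 = 192/35.
∫_0^2 u² dx = 64/35, so ||u||_L² = 8*sqrt(35)/35.
∫_0^2 (u')² dx = 192/35, so ||u'||_L² = 8*sqrt(105)/35.
Ratio ||u||_L² / ||u'||_L² = sqrt(3)/3.
Sharp Poincaré constant on H^1_0(0, 2) is C_P = L/π = 2/π, achieved by sin(π/2·x).
A polynomial bump cannot attain the sharp Poincaré constant (only the first sine eigenfunction does), so the ratio is strictly less than C_P, consistent with ||u||_L² ≤ C_P ||u'||_L².


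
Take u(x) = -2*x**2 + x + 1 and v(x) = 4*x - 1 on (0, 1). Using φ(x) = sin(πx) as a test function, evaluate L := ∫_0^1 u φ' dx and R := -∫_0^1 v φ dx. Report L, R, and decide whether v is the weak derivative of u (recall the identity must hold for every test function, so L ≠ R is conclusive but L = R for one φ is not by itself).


LHS = 2/π, RHS = -2/π. No, v is not the weak derivative of u.

u(x) = -2*x**2 + x + 1, classical derivative u'(x) = 1 - 4*x.
φ(x) = sin(πx), so φ'(x) = π*cos(π*x).
Note φ(0) = φ(1) = 0, so the boundary term u·φ vanishes.
LHS = ∫_0^1 u(x) φ'(x) dx = ∫_0^1 (-2*π*x^2*cos(π*x) + π*x*cos(π*x) + π*cos(π*x)) dx. Term by term:
  ∫_0^1 π*cos(π*x) dx = 0;  ∫_0^1 π*x*cos(π*x) dx = -2/π;  ∫_0^1 -2*π*x^2*cos(π*x) dx = 4/π.
Sum: 0 − 2/π + 4/π = 2/π.
So LHS = 2/π.
∫_0^1 v(x) φ(x) dx = ∫_0^1 (4*x*sin(π*x) - sin(π*x)) dx. Term by term:
  ∫_0^1 -sin(π*x) dx = -2/π;  ∫_0^1 4*x*sin(π*x) dx = 4/π.
Sum: -2/π + 4/π = 2/π.
So RHS = -∫_0^1 v(x) φ(x) dx = -2/π.
LHS − RHS = 4/π ≠ 0, so the identity fails.
(For a valid weak derivative the identity must hold for EVERY test function, in particular this one. The failure shows v is NOT the weak derivative of u.)
Correct weak derivative would be u'(x) = 1 - 4*x.


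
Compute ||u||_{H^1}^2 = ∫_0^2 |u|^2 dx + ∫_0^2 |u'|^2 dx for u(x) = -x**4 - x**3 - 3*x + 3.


||u||_{H^1}^2 = 300304/315

The H^1 norm (squared) on an interval (0, L) is
  ||u||_{H^1}^2 = ∫_0^L u(x)^2 dx + ∫_0^L u'(x)^2 dx.
Compute u'(x) = -4*x**3 - 3*x**2 - 3.
Then u(x)^2 = x**8 + 2*x**7 + x**6 + 6*x**5 - 6*x**3 + 9*x**2 - 18*x + 9 and u'(x)^2 = 16*x**6 + 24*x**5 + 9*x**4 + 24*x**3 + 18*x**2 + 9.
Integrate each monomial from 0 to 2 using ∫_0^2 c·x^n dx = c·2^(n+1)/(n+1):
  ∫_0^2 u(x)^2 dx = ∫_0^2 (x^8 + 2*x^7 + x^6 + 6*x^5 - 6*x^3 + 9*x^2 - 18*x + 9) dx. Term by term:
    ∫_0^2 x^8 dx = 512/9;  ∫_0^2 2*x^7 dx = 64;  ∫_0^2 x^6 dx = 128/7;
    ∫_0^2 6*x^5 dx = 64;  ∫_0^2 -6*x^3 dx = -24;  ∫_0^2 9*x^2 dx = 24;
    ∫_0^2 -18*x dx = -36;  ∫_0^2 9 dx = 18.
  Sum: 512/9 + 64 + 128/7 + 64 − 24 + 24 − 36 + 18 = 11666/63.
  ∫_0^2 u'(x)^2 dx = ∫_0^2 (16*x^6 + 24*x^5 + 9*x^4 + 24*x^3 + 18*x^2 + 9) dx. Term by term:
    ∫_0^2 16*x^6 dx = 2048/7;  ∫_0^2 24*x^5 dx = 256;  ∫_0^2 9*x^4 dx = 288/5;
    ∫_0^2 24*x^3 dx = 96;  ∫_0^2 18*x^2 dx = 48;  ∫_0^2 9 dx = 18.
  Sum: 2048/7 + 256 + 288/5 + 96 + 48 + 18 = 26886/35.
Adding: ||u||_{H^1}^2 = 11666/63 + 26886/35 = 300304/315.


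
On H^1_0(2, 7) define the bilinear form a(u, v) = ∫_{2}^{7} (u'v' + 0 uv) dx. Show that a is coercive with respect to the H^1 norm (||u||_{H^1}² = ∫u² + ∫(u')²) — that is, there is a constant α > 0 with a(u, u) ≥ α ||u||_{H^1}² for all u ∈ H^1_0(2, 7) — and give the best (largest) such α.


α = π^2/(π^2 + 25)

Coercivity of a(·,·) on H^1_0(2, 7) means a(u, u) ≥ α ||u||_{H^1}² for every u ∈ H^1_0.
The interval has length L = 5, and Poincaré/coercivity depend only on L. Here a(u, u) = ∫(u')² + (0)·∫u².
Here c = 0, so a(u,u) = ∫(u')² alone. The condition a(u,u) ≥ α||u||_{H^1}² reads (1−α)∫(u')² ≥ (α−c)∫u². Any admissible α is ≤ 1 (rapidly oscillating u have ∫u²/∫(u')² → 0), and α = 1 would force 0 ≥ (1−c)∫u², impossible since c < 1; so 1−α > 0. By the sharp Poincaré inequality on H^1_0 of an interval of length L, ∫(u')² ≥ (π/L)²∫u² with equality for the first sine mode sin(π(x−x₀)/L) (x₀ the left endpoint), so the inequality holds for all u iff (1−α)(π/L)² ≥ α − c, i.e. α ≤ ((π/L)² + c)/((π/L)² + 1) = (1 + c(L/π)²)/(1 + (L/π)²). (Direct route, valid since c ≤ 0: Poincaré gives c∫u² ≥ c(L/π)²∫(u')², so a(u,u) ≥ (1 + c(L/π)²)∫(u')², while ||u||_{H^1}² ≤ (1 + (L/π)²)∫(u')²; dividing yields the same α.) With (π/L)² = π^2/25 and c = 0, the largest admissible constant is α = ((π/L)² + c)/((π/L)² + 1).
Simplifying, α = π^2/(π^2 + 25).


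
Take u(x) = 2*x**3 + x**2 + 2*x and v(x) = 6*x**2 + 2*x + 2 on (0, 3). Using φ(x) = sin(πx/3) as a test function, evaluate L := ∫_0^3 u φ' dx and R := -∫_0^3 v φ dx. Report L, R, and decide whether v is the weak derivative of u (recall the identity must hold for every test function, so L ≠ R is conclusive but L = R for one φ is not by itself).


LHS = -192/π + 648/π^3, RHS = -192/π + 648/π^3. Yes, v = u' weakly.

u(x) = 2*x**3 + x**2 + 2*x, classical derivative u'(x) = 6*x**2 + 2*x + 2.
φ(x) = sin(πx/3), so φ'(x) = π*cos(π*x/3)/3.
Note φ(0) = φ(3) = 0, so the boundary term u·φ vanishes.
LHS = ∫_0^3 u(x) φ'(x) dx = ∫_0^3 (2*π*x^3*cos(π*x/3)/3 + π*x^2*cos(π*x/3)/3 + 2*π*x*cos(π*x/3)/3) dx. Term by term:
  ∫_0^3 π*x^2*cos(π*x/3)/3 dx = -18/π;  ∫_0^3 2*π*x*cos(π*x/3)/3 dx = -12/π;  ∫_0^3 2*π*x^3*cos(π*x/3)/3 dx = -162/π + 648/π^3.
Sum: -18/π − 12/π + -162/π + 648/π^3 = -192/π + 648/π^3.
So LHS = -192/π + 648/π^3.
∫_0^3 v(x) φ(x) dx = ∫_0^3 (6*x^2*sin(π*x/3) + 2*x*sin(π*x/3) + 2*sin(π*x/3)) dx. Term by term:
  ∫_0^3 2*sin(π*x/3) dx = 12/π;  ∫_0^3 2*x*sin(π*x/3) dx = 18/π;  ∫_0^3 6*x^2*sin(π*x/3) dx = -648/π^3 + 162/π.
Sum: 12/π + 18/π + -648/π^3 + 162/π = -648/π^3 + 192/π.
So RHS = -∫_0^3 v(x) φ(x) dx = -192/π + 648/π^3.
LHS = RHS, so the identity holds for this test φ.
Moreover u is smooth here and v(x) = u'(x) = 6*x**2 + 2*x + 2 pointwise, so the identity holds for every test function. Hence v is the weak derivative of u.


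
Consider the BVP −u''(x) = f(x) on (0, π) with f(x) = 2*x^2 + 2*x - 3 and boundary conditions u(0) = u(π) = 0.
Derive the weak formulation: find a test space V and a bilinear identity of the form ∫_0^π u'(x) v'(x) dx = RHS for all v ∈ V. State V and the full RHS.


V = H^1_0(0, π) (so v(0) = v(π) = 0); weak form: ∫_0^π u'v' dx = ∫_0^π (2*x^2 + 2*x - 3) v dx for all v ∈ V.

Multiply both sides by a test function v and integrate from 0 to π:
  ∫_0^π −u''(x) v(x) dx = ∫_0^π f(x) v(x) dx.
Integrate the LHS by parts once:
  ∫_0^π −u'' v dx = −[u'(x) v(x)]_0^π + ∫_0^π u'(x) v'(x) dx.
Thus ∫_0^π u'(x) v'(x) dx = ∫_0^π f(x) v(x) dx + [u'(x) v(x)]_0^π.
Choose V so that boundary terms are either known or forced to vanish.
u is Dirichlet: u(0) = u(π) = 0. Let V = H^1_0(0, π); then v(0) = v(π) = 0, and [u' v]_0^π = 0.
Weak formulation: find u (satisfying any essential BC) such that ∫_0^π u'(x) v'(x) dx = ∫_0^π f v dx for all v ∈ V.
Substituting f(x) = 2*x^2 + 2*x - 3, the right-hand side is ∫_0^π (2*x^2 + 2*x - 3) v dx.


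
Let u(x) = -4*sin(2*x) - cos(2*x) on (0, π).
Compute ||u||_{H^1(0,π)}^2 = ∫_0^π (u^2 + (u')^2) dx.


||u||_{H^1(0,π)}^2 = 85*π/2

u'(x) = 2*sin(2*x) - 8*cos(2*x).
Expand u² and (u')² and integrate term by term on (0, π), using: for integers n ≥ 1, ∫_0^π sin²(nx) dx = ∫_0^π cos²(nx) dx = π/2; for n ≠ n', ∫_0^π sin(nx)sin(n'x) dx = ∫_0^π cos(nx)cos(n'x) dx = 0; and by product-to-sum, ∫_0^π sin(nx)cos(n'x) dx = ½∫_0^π [sin((n+n')x) + sin((n−n')x)] dx, which is 0 when n+n' is even and 2n/(n²−n'²) when n+n' is odd (it need not vanish on (0, π)).
  u² squared terms: (-1)²·∫cos(2x)² dx = 1·π/2 = π/2;  (-4)²·∫sin(2x)² dx = 16·π/2 = 8*π.
  u² cross terms: 2·(-1)·(-4)·∫cos(2x)·sin(2x) dx = 8·(0) = 0.
  So ∫_0^π u² dx = π/2 + 8*π + 0 = 17*π/2.
  (u')² squared terms: (-8)²·∫cos(2x)² dx = 64·π/2 = 32*π;  (2)²·∫sin(2x)² dx = 4·π/2 = 2*π.
  (u')² cross terms: 2·(-8)·(2)·∫cos(2x)·sin(2x) dx = -32·(0) = 0.
  So ∫_0^π (u')² dx = 32*π + 2*π + 0 = 34*π.
||u||_{H^1}^2 = (17*π/2) + (34*π) = 85*π/2.


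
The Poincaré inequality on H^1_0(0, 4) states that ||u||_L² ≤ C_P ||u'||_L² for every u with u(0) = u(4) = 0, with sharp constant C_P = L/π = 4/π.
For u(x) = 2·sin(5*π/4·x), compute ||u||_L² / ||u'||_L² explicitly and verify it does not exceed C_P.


||u||_L² / ||u'||_L² = 4/(5*π) < C_P = 4/π.

u(x) = 2·sin(5*π/4·x), so u'(x) = 5*π*cos(5*π*x/4)/2.
Writing u(x) = A·sin(kπx/L) with A = 2 and k = 5, use ∫_0^L sin²(kπx/L) dx = L/2 and ∫_0^L cos²(kπx/L) dx = L/2.
u² = 4·sin²(5*π/4·x) and (u')² = 25*π^2/4·cos²(5*π/4·x), and each of sin², cos² integrates to L/2 = 2 over (0, 4).
∫_0^4 u² dx = 8, so ||u||_L² = 2*sqrt(2).
∫_0^4 (u')² dx = 25*π^2/2, so ||u'||_L² = 5*sqrt(2)*π/2.
Ratio ||u||_L² / ||u'||_L² = 4/(5*π).
Sharp Poincaré constant on H^1_0(0, 4) is C_P = L/π = 4/π, achieved by sin(π/4·x).
This is the k = 5 harmonic; the ratio L/(kπ) is strictly less than C_P = L/π, consistent with the sharp inequality ||u||_L² ≤ C_P ||u'||_L².


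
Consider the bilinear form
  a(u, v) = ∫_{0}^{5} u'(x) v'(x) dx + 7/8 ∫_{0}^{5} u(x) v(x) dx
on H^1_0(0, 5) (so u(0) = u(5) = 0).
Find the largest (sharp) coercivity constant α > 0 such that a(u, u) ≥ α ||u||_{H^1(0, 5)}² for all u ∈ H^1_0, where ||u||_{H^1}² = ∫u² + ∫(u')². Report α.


α = (π^2 + 175/8)/(π^2 + 25)

Coercivity of a(·,·) on H^1_0(0, 5) means a(u, u) ≥ α ||u||_{H^1}² for every u ∈ H^1_0.
The interval has length L = 5, and Poincaré/coercivity depend only on L. Here a(u, u) = ∫(u')² + (7/8)·∫u².
Here 0 < c = 7/8 < 1. The condition a(u,u) ≥ α||u||_{H^1}² reads (1−α)∫(u')² ≥ (α−c)∫u². Any admissible α is ≤ 1 (rapidly oscillating u have ∫u²/∫(u')² → 0), and α = 1 would force 0 ≥ (1−c)∫u², impossible since c < 1; so 1−α > 0. By the sharp Poincaré inequality on H^1_0 of an interval of length L, ∫(u')² ≥ (π/L)²∫u² with equality for the first sine mode sin(π(x−x₀)/L) (x₀ the left endpoint), so the inequality holds for all u iff (1−α)(π/L)² ≥ α − c, i.e. α ≤ ((π/L)² + c)/((π/L)² + 1) = (1 + c(L/π)²)/(1 + (L/π)²). With (π/L)² = π^2/25 and c = 7/8, the largest admissible constant is α = ((π/L)² + c)/((π/L)² + 1).
Simplifying, α = (π^2 + 175/8)/(π^2 + 25).


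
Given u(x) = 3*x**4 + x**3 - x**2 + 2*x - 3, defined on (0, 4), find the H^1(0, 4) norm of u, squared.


||u||_{H^1}^2 = 71827892/105

The H^1 norm (squared) on an interval (0, L) is
  ||u||_{H^1}^2 = ∫_0^L u(x)^2 dx + ∫_0^L u'(x)^2 dx.
Compute u'(x) = 12*x**3 + 3*x**2 - 2*x + 2.
Then u(x)^2 = 9*x**8 + 6*x**7 - 5*x**6 + 10*x**5 - 13*x**4 - 10*x**3 + 10*x**2 - 12*x + 9 and u'(x)^2 = 144*x**6 + 72*x**5 - 39*x**4 + 36*x**3 + 16*x**2 - 8*x + 4.
Integrate each monomial from 0 to 4 using ∫_0^4 c·x^n dx = c·4^(n+1)/(n+1):
  ∫_0^4 u(x)^2 dx = ∫_0^4 (9*x^8 + 6*x^7 - 5*x^6 + 10*x^5 - 13*x^4 - 10*x^3 + 10*x^2 - 12*x + 9) dx. Term by term:
    ∫_0^4 9*x^8 dx = 262144;  ∫_0^4 6*x^7 dx = 49152;  ∫_0^4 -5*x^6 dx = -81920/7;
    ∫_0^4 10*x^5 dx = 20480/3;  ∫_0^4 -13*x^4 dx = -13312/5;  ∫_0^4 -10*x^3 dx = -640;
    ∫_0^4 10*x^2 dx = 640/3;  ∫_0^4 -12*x dx = -96;  ∫_0^4 9 dx = 36.
  Sum: 262144 + 49152 − 81920/7 + 20480/3 − 13312/5 − 640 + 640/3 − 96 + 36 = 10614476/35.
  ∫_0^4 u'(x)^2 dx = ∫_0^4 (144*x^6 + 72*x^5 - 39*x^4 + 36*x^3 + 16*x^2 - 8*x + 4) dx. Term by term:
    ∫_0^4 144*x^6 dx = 2359296/7;  ∫_0^4 72*x^5 dx = 49152;  ∫_0^4 -39*x^4 dx = -39936/5;
    ∫_0^4 36*x^3 dx = 2304;  ∫_0^4 16*x^2 dx = 1024/3;  ∫_0^4 -8*x dx = -64;
    ∫_0^4 4 dx = 16.
  Sum: 2359296/7 + 49152 − 39936/5 + 2304 + 1024/3 − 64 + 16 = 39984464/105.
Adding: ||u||_{H^1}^2 = 10614476/35 + 39984464/105 = 71827892/105.


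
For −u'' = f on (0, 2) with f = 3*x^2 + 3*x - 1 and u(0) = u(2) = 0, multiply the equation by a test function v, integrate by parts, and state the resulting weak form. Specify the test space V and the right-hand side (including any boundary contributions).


V = H^1_0(0, 2) (so v(0) = v(2) = 0); weak form: ∫_0^2 u'v' dx = ∫_0^2 (3*x^2 + 3*x - 1) v dx for all v ∈ V.

Multiply both sides by a test function v and integrate from 0 to 2:
  ∫_0^2 −u''(x) v(x) dx = ∫_0^2 f(x) v(x) dx.
Integrate the LHS by parts once:
  ∫_0^2 −u'' v dx = −[u'(x) v(x)]_0^2 + ∫_0^2 u'(x) v'(x) dx.
Thus ∫_0^2 u'(x) v'(x) dx = ∫_0^2 f(x) v(x) dx + [u'(x) v(x)]_0^2.
Choose V so that boundary terms are either known or forced to vanish.
u is Dirichlet: u(0) = u(2) = 0. Let V = H^1_0(0, 2); then v(0) = v(2) = 0, and [u' v]_0^2 = 0.
Weak formulation: find u (satisfying any essential BC) such that ∫_0^2 u'(x) v'(x) dx = ∫_0^2 f v dx for all v ∈ V.
Substituting f(x) = 3*x^2 + 3*x - 1, the right-hand side is ∫_0^2 (3*x^2 + 3*x - 1) v dx.


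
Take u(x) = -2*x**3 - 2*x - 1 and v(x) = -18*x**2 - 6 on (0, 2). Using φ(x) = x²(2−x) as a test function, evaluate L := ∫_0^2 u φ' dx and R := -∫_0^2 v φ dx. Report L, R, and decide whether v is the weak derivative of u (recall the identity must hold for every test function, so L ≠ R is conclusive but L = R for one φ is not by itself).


LHS = 232/15, RHS = 232/5. No, v is not the weak derivative of u.

u(x) = -2*x**3 - 2*x - 1, classical derivative u'(x) = -6*x**2 - 2.
φ(x) = x²(2−x), so φ'(x) = x*(4 - 3*x).
Note φ(0) = φ(2) = 0, so the boundary term u·φ vanishes.
LHS = ∫_0^2 u(x) φ'(x) dx = ∫_0^2 (6*x^5 - 8*x^4 + 6*x^3 - 5*x^2 - 4*x) dx. Term by term:
  ∫_0^2 6*x^5 dx = 64;  ∫_0^2 -8*x^4 dx = -256/5;  ∫_0^2 6*x^3 dx = 24;
  ∫_0^2 -5*x^2 dx = -40/3;  ∫_0^2 -4*x dx = -8.
Sum: 64 − 256/5 + 24 − 40/3 − 8 = 232/15.
So LHS = 232/15.
∫_0^2 v(x) φ(x) dx = ∫_0^2 (18*x^5 - 36*x^4 + 6*x^3 - 12*x^2) dx. Term by term:
  ∫_0^2 18*x^5 dx = 192;  ∫_0^2 -36*x^4 dx = -1152/5;  ∫_0^2 6*x^3 dx = 24;
  ∫_0^2 -12*x^2 dx = -32.
Sum: 192 − 1152/5 + 24 − 32 = -232/5.
So RHS = -∫_0^2 v(x) φ(x) dx = 232/5.
LHS − RHS = -464/15 ≠ 0, so the identity fails.
(For a valid weak derivative the identity must hold for EVERY test function, in particular this one. The failure shows v is NOT the weak derivative of u.)
Correct weak derivative would be u'(x) = -6*x**2 - 2.


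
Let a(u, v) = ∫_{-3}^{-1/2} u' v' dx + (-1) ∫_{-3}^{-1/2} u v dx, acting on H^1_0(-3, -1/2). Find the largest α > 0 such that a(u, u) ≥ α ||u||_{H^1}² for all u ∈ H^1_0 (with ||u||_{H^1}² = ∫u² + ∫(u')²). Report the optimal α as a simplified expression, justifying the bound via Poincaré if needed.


α = (-25 + 4*π^2)/(25 + 4*π^2)

Coercivity of a(·,·) on H^1_0(-3, -1/2) means a(u, u) ≥ α ||u||_{H^1}² for every u ∈ H^1_0.
The interval has length L = 5/2, and Poincaré/coercivity depend only on L. Here a(u, u) = ∫(u')² + (-1)·∫u².
Here c = -1 < 0 with |c| < (π/L)² = 4*π^2/25, so coercivity still holds. The condition a(u,u) ≥ α||u||_{H^1}² reads (1−α)∫(u')² ≥ (α−c)∫u². Any admissible α is ≤ 1 (rapidly oscillating u have ∫u²/∫(u')² → 0), and α = 1 would force 0 ≥ (1−c)∫u², impossible since c < 1; so 1−α > 0. By the sharp Poincaré inequality on H^1_0 of an interval of length L, ∫(u')² ≥ (π/L)²∫u² with equality for the first sine mode sin(π(x−x₀)/L) (x₀ the left endpoint), so the inequality holds for all u iff (1−α)(π/L)² ≥ α − c, i.e. α ≤ ((π/L)² + c)/((π/L)² + 1) = (1 + c(L/π)²)/(1 + (L/π)²). (Direct route, valid since c ≤ 0: Poincaré gives c∫u² ≥ c(L/π)²∫(u')², so a(u,u) ≥ (1 + c(L/π)²)∫(u')², while ||u||_{H^1}² ≤ (1 + (L/π)²)∫(u')²; dividing yields the same α.) With (π/L)² = 4*π^2/25 and c = -1, the largest admissible constant is α = ((π/L)² + c)/((π/L)² + 1).
Simplifying, α = (-25 + 4*π^2)/(25 + 4*π^2).


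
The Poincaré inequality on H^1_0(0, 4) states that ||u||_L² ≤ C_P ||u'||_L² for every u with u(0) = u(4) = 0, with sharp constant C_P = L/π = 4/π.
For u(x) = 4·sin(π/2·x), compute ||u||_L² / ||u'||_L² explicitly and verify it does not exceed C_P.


||u||_L² / ||u'||_L² = 2/π < C_P = 4/π.

u(x) = 4·sin(π/2·x), so u'(x) = 2*π*cos(π*x/2).
Writing u(x) = A·sin(kπx/L) with A = 4 and k = 2, use ∫_0^L sin²(kπx/L) dx = L/2 and ∫_0^L cos²(kπx/L) dx = L/2.
u² = 16·sin²(π/2·x) and (u')² = 4*π^2·cos²(π/2·x), and each of sin², cos² integrates to L/2 = 2 over (0, 4).
∫_0^4 u² dx = 32, so ||u||_L² = 4*sqrt(2).
∫_0^4 (u')² dx = 8*π^2, so ||u'||_L² = 2*sqrt(2)*π.
Ratio ||u||_L² / ||u'||_L² = 2/π.
Sharp Poincaré constant on H^1_0(0, 4) is C_P = L/π = 4/π, achieved by sin(π/4·x).
This is the k = 2 harmonic; the ratio L/(kπ) is strictly less than C_P = L/π, consistent with the sharp inequality ||u||_L² ≤ C_P ||u'||_L².


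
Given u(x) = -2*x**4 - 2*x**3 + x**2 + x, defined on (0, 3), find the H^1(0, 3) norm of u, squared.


||u||_{H^1}^2 = 3166347/70

The H^1 norm (squared) on an interval (0, L) is
  ||u||_{H^1}^2 = ∫_0^L u(x)^2 dx + ∫_0^L u'(x)^2 dx.
Compute u'(x) = -8*x**3 - 6*x**2 + 2*x + 1.
Then u(x)^2 = 4*x**8 + 8*x**7 - 8*x**5 - 3*x**4 + 2*x**3 + x**2 and u'(x)^2 = 64*x**6 + 96*x**5 + 4*x**4 - 40*x**3 - 8*x**2 + 4*x + 1.
Integrate each monomial from 0 to 3 using ∫_0^3 c·x^n dx = c·3^(n+1)/(n+1):
  ∫_0^3 u(x)^2 dx = ∫_0^3 (4*x^8 + 8*x^7 - 8*x^5 - 3*x^4 + 2*x^3 + x^2) dx. Term by term:
    ∫_0^3 4*x^8 dx = 8748;  ∫_0^3 8*x^7 dx = 6561;  ∫_0^3 -8*x^5 dx = -972;
    ∫_0^3 -3*x^4 dx = -729/5;  ∫_0^3 2*x^3 dx = 81/2;  ∫_0^3 x^2 dx = 9.
  Sum: 8748 + 6561 − 972 − 729/5 + 81/2 + 9 = 142407/10.
  ∫_0^3 u'(x)^2 dx = ∫_0^3 (64*x^6 + 96*x^5 + 4*x^4 - 40*x^3 - 8*x^2 + 4*x + 1) dx. Term by term:
    ∫_0^3 64*x^6 dx = 139968/7;  ∫_0^3 96*x^5 dx = 11664;  ∫_0^3 4*x^4 dx = 972/5;
    ∫_0^3 -40*x^3 dx = -810;  ∫_0^3 -8*x^2 dx = -72;  ∫_0^3 4*x dx = 18;
    ∫_0^3 1 dx = 3.
  Sum: 139968/7 + 11664 + 972/5 − 810 − 72 + 18 + 3 = 1084749/35.
Adding: ||u||_{H^1}^2 = 142407/10 + 1084749/35 = 3166347/70.


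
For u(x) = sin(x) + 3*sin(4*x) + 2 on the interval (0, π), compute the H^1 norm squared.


||u||_{H^1(0,π)}^2 = 8 + 163*π/2

u'(x) = cos(x) + 12*cos(4*x).
Expand u² and (u')² and integrate term by term on (0, π), using: for integers n ≥ 1, ∫_0^π sin²(nx) dx = ∫_0^π cos²(nx) dx = π/2; for n ≠ n', ∫_0^π sin(nx)sin(n'x) dx = ∫_0^π cos(nx)cos(n'x) dx = 0; and by product-to-sum, ∫_0^π sin(nx)cos(n'x) dx = ½∫_0^π [sin((n+n')x) + sin((n−n')x)] dx, which is 0 when n+n' is even and 2n/(n²−n'²) when n+n' is odd (it need not vanish on (0, π)). For the constant mode: ∫_0^π 1 dx = π, ∫_0^π cos(nx) dx = 0, ∫_0^π sin(nx) dx = (1−(−1)^n)/n.
  u² squared terms: (2)²·∫1 dx = 4·π = 4*π;  (3)²·∫sin(4x)² dx = 9·π/2 = 9*π/2;  (1)²·∫sin(x)² dx = 1·π/2 = π/2.
  u² cross terms: 2·(2)·(3)·∫1·sin(4x) dx = 12·(0) = 0;  2·(2)·(1)·∫1·sin(x) dx = 4·(2) = 8;  2·(3)·(1)·∫sin(4x)·sin(x) dx = 6·(0) = 0.
  So ∫_0^π u² dx = 4*π + 9*π/2 + π/2 + 0 + 8 + 0 = 8 + 9*π.
  (u')² squared terms: (12)²·∫cos(4x)² dx = 144·π/2 = 72*π;  (1)²·∫cos(x)² dx = 1·π/2 = π/2.
  (u')² cross terms: 2·(12)·(1)·∫cos(4x)·cos(x) dx = 24·(0) = 0.
  So ∫_0^π (u')² dx = 72*π + π/2 + 0 = 145*π/2.
||u||_{H^1}^2 = (8 + 9*π) + (145*π/2) = 8 + 163*π/2.
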